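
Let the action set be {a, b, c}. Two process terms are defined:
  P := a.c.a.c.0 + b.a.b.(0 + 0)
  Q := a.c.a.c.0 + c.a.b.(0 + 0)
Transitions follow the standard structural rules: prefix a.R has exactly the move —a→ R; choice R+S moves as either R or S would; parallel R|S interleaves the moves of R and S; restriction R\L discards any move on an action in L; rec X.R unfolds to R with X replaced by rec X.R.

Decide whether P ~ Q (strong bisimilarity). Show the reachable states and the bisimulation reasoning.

Reachable graph of P (8 states):
  m0 = a.c.a.c.0 + b.a.b.(0 + 0) | -a-> m1, -b-> m2
  m1 = c.a.c.0 | -c-> m3
  m2 = a.b.(0 + 0) | -a-> m4
  m3 = a.c.0 | -a-> m5
  m4 = b.(0 + 0) | -b-> m6
  m5 = c.0 | -c-> m7
  m6 = 0 + 0 | (no moves)
  m7 = 0 | (no moves)
Reachable graph of Q (8 states):
  n0 = a.c.a.c.0 + c.a.b.(0 + 0) | -a-> n1, -c-> n2
  n1 = c.a.c.0 | -c-> n3
  n2 = a.b.(0 + 0) | -a-> n4
  n3 = a.c.0 | -a-> n5
  n4 = b.(0 + 0) | -b-> n6
  n5 = c.0 | -c-> n7
  n6 = 0 + 0 | (no moves)
  n7 = 0 | (no moves)
Coarsest stable partition (strong bisimilarity classes):
  B0 = {m0}
  B1 = {m1, n1}
  B2 = {m3, n3}
  B3 = {m5, n5}
  B4 = {m6, m7, n6, n7}
  B5 = {m2, n2}
  B6 = {m4, n4}
  B7 = {n0}
m0 ∈ B0, n0 ∈ B7 → different blocks

not bisimilar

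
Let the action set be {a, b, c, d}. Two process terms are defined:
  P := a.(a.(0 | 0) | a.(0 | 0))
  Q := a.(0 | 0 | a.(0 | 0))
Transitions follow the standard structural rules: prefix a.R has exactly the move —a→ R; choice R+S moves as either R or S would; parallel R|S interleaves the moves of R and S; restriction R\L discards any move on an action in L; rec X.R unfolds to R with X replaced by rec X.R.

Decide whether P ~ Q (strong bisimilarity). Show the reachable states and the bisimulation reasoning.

Reachable graph of P (5 states):
  u0 = a.(a.(0 | 0) | a.(0 | 0)) :: —a→ u1
  u1 = a.(0 | 0) | a.(0 | 0) :: —a→ u2, —a→ u3
  u2 = 0 | 0 | a.(0 | 0) :: —a→ u4
  u3 = a.(0 | 0) | (0 | 0) :: —a→ u4
  u4 = 0 | 0 | (0 | 0) :: deadlocked
Reachable graph of Q (3 states):
  v0 = a.(0 | 0 | a.(0 | 0)) :: —a→ v1
  v1 = 0 | 0 | a.(0 | 0) :: —a→ v2
  v2 = 0 | 0 | (0 | 0) :: deadlocked
Bisimilarity quotient blocks:
  B0 = {u0}
  B1 = {u1, v0}
  B2 = {u2, u3, v1}
  B3 = {u4, v2}
u0 ∈ B0, v0 ∈ B1 → different blocks

NO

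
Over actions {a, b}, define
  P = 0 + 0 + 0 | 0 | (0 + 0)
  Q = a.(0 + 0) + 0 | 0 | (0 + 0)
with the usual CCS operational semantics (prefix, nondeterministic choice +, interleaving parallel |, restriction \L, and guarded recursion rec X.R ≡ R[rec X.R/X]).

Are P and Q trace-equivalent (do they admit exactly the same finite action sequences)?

trace-distinct — witness ⟨a⟩

P's transition system — 1 states:
  m0 = 0 + 0 + 0 | 0 | (0 + 0) has moves (no moves)
Q's transition system — 2 states:
  n0 = a.(0 + 0) + 0 | 0 | (0 + 0) has moves ··a··> n1
  n1 = 0 + 0 has moves (no moves)
Trace ⟨a⟩ through Q, begin at {n0}:
  step 1 (a): {n1}
  ✓ Q
Trace ⟨a⟩ through P, begin at {m0}:
  step 1 (a): no successor for P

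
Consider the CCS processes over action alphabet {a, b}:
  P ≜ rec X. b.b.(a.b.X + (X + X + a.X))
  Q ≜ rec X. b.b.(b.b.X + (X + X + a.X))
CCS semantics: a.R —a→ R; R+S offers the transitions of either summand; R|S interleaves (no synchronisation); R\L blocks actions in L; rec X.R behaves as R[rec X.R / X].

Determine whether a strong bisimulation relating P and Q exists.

LTS(P): 4 reachable states
  s0 = rec X. b.b.(a.b.X + (X + X + a.X)) ⊢ —b→ s1
  s1 = b.(a.b.(rec X. b.b.(a.b.X + (X + X + a.X))) + ((rec X. b.b.(a.b.X + (X + X + a.X))) + (rec X. b.b.(a.b.X + (X + X + a.X))) + a.(rec X. b.b.(a.b.X + (X + X + a.X))))) ⊢ —b→ s2
  s2 = a.b.(rec X. b.b.(a.b.X + (X + X + a.X))) + ((rec X. b.b.(a.b.X + (X + X + a.X))) + (rec X. b.b.(a.b.X + (X + X + a.X))) + a.(rec X. b.b.(a.b.X + (X + X + a.X)))) ⊢ —a→ s0, —a→ s3, —b→ s1
  s3 = b.(rec X. b.b.(a.b.X + (X + X + a.X))) ⊢ —b→ s0
LTS(Q): 4 reachable states
  t0 = rec X. b.b.(b.b.X + (X + X + a.X)) ⊢ —b→ t1
  t1 = b.(b.b.(rec X. b.b.(b.b.X + (X + X + a.X))) + ((rec X. b.b.(b.b.X + (X + X + a.X))) + (rec X. b.b.(b.b.X + (X + X + a.X))) + a.(rec X. b.b.(b.b.X + (X + X + a.X))))) ⊢ —b→ t2
  t2 = b.b.(rec X. b.b.(b.b.X + (X + X + a.X))) + ((rec X. b.b.(b.b.X + (X + X + a.X))) + (rec X. b.b.(b.b.X + (X + X + a.X))) + a.(rec X. b.b.(b.b.X + (X + X + a.X)))) ⊢ —a→ t0, —b→ t1, —b→ t3
  t3 = b.(rec X. b.b.(b.b.X + (X + X + a.X))) ⊢ —b→ t0
Bisimilarity quotient blocks:
  B0 = {s0}
  B1 = {s1}
  B2 = {s2}
  B3 = {s3}
  B4 = {t0}
  B5 = {t1}
  B6 = {t2}
  B7 = {t3}
s0 ∈ B0, t0 ∈ B4 → different blocks

NO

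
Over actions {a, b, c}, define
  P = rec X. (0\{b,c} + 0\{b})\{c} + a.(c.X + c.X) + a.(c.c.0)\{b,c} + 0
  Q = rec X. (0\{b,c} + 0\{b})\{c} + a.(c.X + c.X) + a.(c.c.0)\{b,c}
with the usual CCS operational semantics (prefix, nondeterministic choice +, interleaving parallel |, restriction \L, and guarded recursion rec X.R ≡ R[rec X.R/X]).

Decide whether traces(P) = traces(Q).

Reachable graph of P (3 states):
  m0 = rec X. (0\{b,c} + 0\{b})\{c} + a.(c.X + c.X) + a.(c.c.0)\{b,c} + 0 :: =a=> m1, =a=> m2
  m1 = (c.c.0)\{b,c} :: deadlocked
  m2 = c.(rec X. (0\{b,c} + 0\{b})\{c} + a.(c.X + c.X) + a.(c.c.0)\{b,c} + 0) + c.(rec X. (0\{b,c} + 0\{b})\{c} + a.(c.X + c.X) + a.(c.c.0)\{b,c} + 0) :: =c=> m0
Reachable graph of Q (3 states):
  n0 = rec X. (0\{b,c} + 0\{b})\{c} + a.(c.X + c.X) + a.(c.c.0)\{b,c} :: =a=> n1, =a=> n2
  n1 = (c.c.0)\{b,c} :: deadlocked
  n2 = c.(rec X. (0\{b,c} + 0\{b})\{c} + a.(c.X + c.X) + a.(c.c.0)\{b,c}) + c.(rec X. (0\{b,c} + 0\{b})\{c} + a.(c.X + c.X) + a.(c.c.0)\{b,c}) :: =c=> n0
Coarsest stable partition (strong bisimilarity classes):
  B0 = {m0, n0}
  B1 = {m2, n2}
  B2 = {m1, n1}
m0 ∈ B0, n0 ∈ B0 → same block
Bisimilar ⇒ trace-equivalent.

trace-equivalent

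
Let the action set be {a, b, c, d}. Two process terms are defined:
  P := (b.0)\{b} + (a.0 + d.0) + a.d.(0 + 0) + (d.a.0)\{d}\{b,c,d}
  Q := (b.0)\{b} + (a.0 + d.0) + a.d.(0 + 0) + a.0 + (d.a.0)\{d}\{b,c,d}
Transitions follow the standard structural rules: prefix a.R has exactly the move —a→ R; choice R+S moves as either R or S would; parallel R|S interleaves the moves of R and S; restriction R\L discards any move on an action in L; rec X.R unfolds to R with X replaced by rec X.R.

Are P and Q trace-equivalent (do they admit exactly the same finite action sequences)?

traces(P) = traces(Q)

Reachable graph of P (4 states):
  m0 = (b.0)\{b} + (a.0 + d.0) + a.d.(0 + 0) + (d.a.0)\{d}\{b,c,d} has moves ··a··> m1, ··a··> m2, ··d··> m1
  m1 = 0 has moves deadlocked
  m2 = d.(0 + 0) has moves ··d··> m3
  m3 = 0 + 0 has moves deadlocked
Reachable graph of Q (4 states):
  n0 = (b.0)\{b} + (a.0 + d.0) + a.d.(0 + 0) + a.0 + (d.a.0)\{d}\{b,c,d} has moves ··a··> n1, ··a··> n2, ··d··> n1
  n1 = 0 has moves deadlocked
  n2 = d.(0 + 0) has moves ··d··> n3
  n3 = 0 + 0 has moves deadlocked
Partition-refinement fixed point:
  B0 = {m0, n0}
  B1 = {m1, m3, n1, n3}
  B2 = {m2, n2}
m0 ∈ B0, n0 ∈ B0 → same block
Bisimilar ⇒ trace-equivalent.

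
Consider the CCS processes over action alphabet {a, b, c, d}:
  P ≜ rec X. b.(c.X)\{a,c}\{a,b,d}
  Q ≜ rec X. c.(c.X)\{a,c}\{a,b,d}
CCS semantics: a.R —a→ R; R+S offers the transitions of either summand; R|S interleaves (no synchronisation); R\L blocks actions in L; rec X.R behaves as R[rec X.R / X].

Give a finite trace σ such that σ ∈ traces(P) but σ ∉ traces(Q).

b

P's transition system — 2 states:
  m0 = rec X. b.(c.X)\{a,c}\{a,b,d} → -b-> m1
  m1 = (c.(rec X. b.(c.X)\{a,c}\{a,b,d}))\{a,c}\{a,b,d} → deadlocked
Q's transition system — 2 states:
  n0 = rec X. c.(c.X)\{a,c}\{a,b,d} → -c-> n1
  n1 = (c.(rec X. c.(c.X)\{a,c}\{a,b,d}))\{a,c}\{a,b,d} → deadlocked
Executing b from P (initial set {m0}):
  after b @ step 1: {m1}
  — P admits the full trace.
Executing b from Q (initial set {n0}):
  after b @ step 1: ∅ (Q stuck)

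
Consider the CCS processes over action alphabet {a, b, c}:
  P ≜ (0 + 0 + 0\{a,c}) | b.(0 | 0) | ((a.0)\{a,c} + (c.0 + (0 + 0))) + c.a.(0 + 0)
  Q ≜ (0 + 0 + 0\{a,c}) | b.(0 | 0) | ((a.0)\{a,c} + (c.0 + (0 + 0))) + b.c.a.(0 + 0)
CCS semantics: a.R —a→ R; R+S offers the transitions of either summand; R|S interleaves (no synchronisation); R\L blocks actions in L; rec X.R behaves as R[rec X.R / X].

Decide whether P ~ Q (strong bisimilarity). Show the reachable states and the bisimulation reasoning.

Reachable graph of P (6 states):
  p0 = (0 + 0 + 0\{a,c}) | b.(0 | 0) | ((a.0)\{a,c} + (c.0 + (0 + 0))) + c.a.(0 + 0) ⊢ -b-> p1, -c-> p2, -c-> p3
  p1 = (0 + 0 + 0\{a,c}) | (0 | 0) | ((a.0)\{a,c} + (c.0 + (0 + 0))) ⊢ -c-> p4
  p2 = (0 + 0 + 0\{a,c}) | b.(0 | 0) | 0 ⊢ -b-> p4
  p3 = a.(0 + 0) ⊢ -a-> p5
  p4 = (0 + 0 + 0\{a,c}) | (0 | 0) | 0 ⊢ ·
  p5 = 0 + 0 ⊢ ·
Reachable graph of Q (7 states):
  q0 = (0 + 0 + 0\{a,c}) | b.(0 | 0) | ((a.0)\{a,c} + (c.0 + (0 + 0))) + b.c.a.(0 + 0) ⊢ -b-> q1, -b-> q2, -c-> q3
  q1 = (0 + 0 + 0\{a,c}) | (0 | 0) | ((a.0)\{a,c} + (c.0 + (0 + 0))) ⊢ -c-> q4
  q2 = c.a.(0 + 0) ⊢ -c-> q5
  q3 = (0 + 0 + 0\{a,c}) | b.(0 | 0) | 0 ⊢ -b-> q4
  q4 = (0 + 0 + 0\{a,c}) | (0 | 0) | 0 ⊢ ·
  q5 = a.(0 + 0) ⊢ -a-> q6
  q6 = 0 + 0 ⊢ ·
Partition-refinement fixed point:
  B0 = {p0}
  B1 = {p3, q5}
  B2 = {p4, p5, q4, q6}
  B3 = {p1, q1}
  B4 = {p2, q3}
  B5 = {q0}
  B6 = {q2}
p0 ∈ B0, q0 ∈ B5 → different blocks

NO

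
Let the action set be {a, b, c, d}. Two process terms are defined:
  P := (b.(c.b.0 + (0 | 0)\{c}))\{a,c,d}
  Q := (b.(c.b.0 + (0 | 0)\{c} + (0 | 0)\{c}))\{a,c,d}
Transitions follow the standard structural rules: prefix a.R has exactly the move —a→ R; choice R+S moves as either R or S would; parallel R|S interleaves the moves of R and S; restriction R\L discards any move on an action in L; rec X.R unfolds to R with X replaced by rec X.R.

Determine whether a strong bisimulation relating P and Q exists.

P ~ Q

Reachable graph of P (2 states):
  u0 = (b.(c.b.0 + (0 | 0)\{c}))\{a,c,d} → -b-> u1
  u1 = (c.b.0 + (0 | 0)\{c})\{a,c,d} → deadlocked
Reachable graph of Q (2 states):
  v0 = (b.(c.b.0 + (0 | 0)\{c} + (0 | 0)\{c}))\{a,c,d} → -b-> v1
  v1 = (c.b.0 + (0 | 0)\{c} + (0 | 0)\{c})\{a,c,d} → deadlocked
Partition-refinement fixed point:
  B0 = {u0, v0}
  B1 = {u1, v1}
u0 ∈ B0, v0 ∈ B0 → same block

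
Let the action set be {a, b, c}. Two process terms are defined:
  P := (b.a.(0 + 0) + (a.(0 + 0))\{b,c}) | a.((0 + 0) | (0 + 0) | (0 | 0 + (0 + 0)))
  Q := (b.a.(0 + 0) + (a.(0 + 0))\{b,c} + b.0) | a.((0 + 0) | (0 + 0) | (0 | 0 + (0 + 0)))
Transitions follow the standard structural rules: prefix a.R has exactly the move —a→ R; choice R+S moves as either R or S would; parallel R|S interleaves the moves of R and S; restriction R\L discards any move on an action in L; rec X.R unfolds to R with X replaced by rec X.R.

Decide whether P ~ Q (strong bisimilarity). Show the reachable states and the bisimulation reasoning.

LTS(P): 8 reachable states
  u0 = (b.a.(0 + 0) + (a.(0 + 0))\{b,c}) | a.((0 + 0) | (0 + 0) | (0 | 0 + (0 + 0))) has moves ··a··> u1, ··a··> u2, ··b··> u3
  u1 = (0 + 0)\{b,c} | a.((0 + 0) | (0 + 0) | (0 | 0 + (0 + 0))) has moves ··a··> u4
  u2 = (b.a.(0 + 0) + (a.(0 + 0))\{b,c}) | ((0 + 0) | (0 + 0) | (0 | 0 + (0 + 0))) has moves ··a··> u4, ··b··> u5
  u3 = a.(0 + 0) | a.((0 + 0) | (0 + 0) | (0 | 0 + (0 + 0))) has moves ··a··> u5, ··a··> u6
  u4 = (0 + 0)\{b,c} | ((0 + 0) | (0 + 0) | (0 | 0 + (0 + 0))) has moves ∅
  u5 = a.(0 + 0) | ((0 + 0) | (0 + 0) | (0 | 0 + (0 + 0))) has moves ··a··> u7
  u6 = (0 + 0) | a.((0 + 0) | (0 + 0) | (0 | 0 + (0 + 0))) has moves ··a··> u7
  u7 = (0 + 0) | ((0 + 0) | (0 + 0) | (0 | 0 + (0 + 0))) has moves ∅
LTS(Q): 10 reachable states
  v0 = (b.a.(0 + 0) + (a.(0 + 0))\{b,c} + b.0) | a.((0 + 0) | (0 + 0) | (0 | 0 + (0 + 0))) has moves ··a··> v1, ··a··> v2, ··b··> v3, ··b··> v4
  v1 = (0 + 0)\{b,c} | a.((0 + 0) | (0 + 0) | (0 | 0 + (0 + 0))) has moves ··a··> v5
  v2 = (b.a.(0 + 0) + (a.(0 + 0))\{b,c} + b.0) | ((0 + 0) | (0 + 0) | (0 | 0 + (0 + 0))) has moves ··a··> v5, ··b··> v6, ··b··> v7
  v3 = 0 | a.((0 + 0) | (0 + 0) | (0 | 0 + (0 + 0))) has moves ··a··> v6
  v4 = a.(0 + 0) | a.((0 + 0) | (0 + 0) | (0 | 0 + (0 + 0))) has moves ··a··> v7, ··a··> v8
  v5 = (0 + 0)\{b,c} | ((0 + 0) | (0 + 0) | (0 | 0 + (0 + 0))) has moves ∅
  v6 = 0 | ((0 + 0) | (0 + 0) | (0 | 0 + (0 + 0))) has moves ∅
  v7 = a.(0 + 0) | ((0 + 0) | (0 + 0) | (0 | 0 + (0 + 0))) has moves ··a··> v9
  v8 = (0 + 0) | a.((0 + 0) | (0 + 0) | (0 | 0 + (0 + 0))) has moves ··a··> v9
  v9 = (0 + 0) | ((0 + 0) | (0 + 0) | (0 | 0 + (0 + 0))) has moves ∅
Partition-refinement fixed point:
  B0 = {u0}
  B1 = {u2}
  B2 = {u4, u7, v5, v6, v9}
  B3 = {u1, u5, u6, v1, v3, v7, v8}
  B4 = {u3, v4}
  B5 = {v0}
  B6 = {v2}
u0 ∈ B0, v0 ∈ B5 → different blocks

NO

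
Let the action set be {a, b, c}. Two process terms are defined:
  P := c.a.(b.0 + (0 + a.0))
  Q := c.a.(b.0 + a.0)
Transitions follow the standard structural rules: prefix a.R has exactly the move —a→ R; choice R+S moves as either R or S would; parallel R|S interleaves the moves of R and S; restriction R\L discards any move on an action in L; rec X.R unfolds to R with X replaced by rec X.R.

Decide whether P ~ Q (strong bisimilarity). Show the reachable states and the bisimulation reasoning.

LTS(P): 4 reachable states
  p0 = c.a.(b.0 + (0 + a.0)) → -c-> p1
  p1 = a.(b.0 + (0 + a.0)) → -a-> p2
  p2 = b.0 + (0 + a.0) → -a-> p3, -b-> p3
  p3 = 0 → (no moves)
LTS(Q): 4 reachable states
  q0 = c.a.(b.0 + a.0) → -c-> q1
  q1 = a.(b.0 + a.0) → -a-> q2
  q2 = b.0 + a.0 → -a-> q3, -b-> q3
  q3 = 0 → (no moves)
Bisimilarity quotient blocks:
  B0 = {p0, q0}
  B1 = {p1, q1}
  B2 = {p2, q2}
  B3 = {p3, q3}
p0 ∈ B0, q0 ∈ B0 → same block

bisimilar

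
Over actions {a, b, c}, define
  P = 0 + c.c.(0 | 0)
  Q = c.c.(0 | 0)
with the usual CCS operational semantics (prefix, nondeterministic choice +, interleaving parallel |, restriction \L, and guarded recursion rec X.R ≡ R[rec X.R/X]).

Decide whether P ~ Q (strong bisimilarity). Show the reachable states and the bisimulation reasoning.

LTS(P): 3 reachable states
  s0 = 0 + c.c.(0 | 0) has moves --c--▸ s1
  s1 = c.(0 | 0) has moves --c--▸ s2
  s2 = 0 | 0 has moves ·
LTS(Q): 3 reachable states
  t0 = c.c.(0 | 0) has moves --c--▸ t1
  t1 = c.(0 | 0) has moves --c--▸ t2
  t2 = 0 | 0 has moves ·
Bisimilarity quotient blocks:
  B0 = {s0, t0}
  B1 = {s1, t1}
  B2 = {s2, t2}
s0 ∈ B0, t0 ∈ B0 → same block

YES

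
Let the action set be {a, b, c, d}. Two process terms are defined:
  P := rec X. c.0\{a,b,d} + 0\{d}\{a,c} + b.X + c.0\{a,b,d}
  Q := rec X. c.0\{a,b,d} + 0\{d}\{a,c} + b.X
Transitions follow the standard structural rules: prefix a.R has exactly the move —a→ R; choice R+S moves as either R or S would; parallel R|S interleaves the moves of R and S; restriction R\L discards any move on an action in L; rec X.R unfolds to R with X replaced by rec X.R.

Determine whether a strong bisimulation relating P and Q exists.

Reachable graph of P (2 states):
  m0 = rec X. c.0\{a,b,d} + 0\{d}\{a,c} + b.X + c.0\{a,b,d} :: --b--▸ m0, --c--▸ m1
  m1 = 0\{a,b,d} :: ·
Reachable graph of Q (2 states):
  n0 = rec X. c.0\{a,b,d} + 0\{d}\{a,c} + b.X :: --b--▸ n0, --c--▸ n1
  n1 = 0\{a,b,d} :: ·
Bisimilarity quotient blocks:
  B0 = {m0, n0}
  B1 = {m1, n1}
m0 ∈ B0, n0 ∈ B0 → same block

P ~ Q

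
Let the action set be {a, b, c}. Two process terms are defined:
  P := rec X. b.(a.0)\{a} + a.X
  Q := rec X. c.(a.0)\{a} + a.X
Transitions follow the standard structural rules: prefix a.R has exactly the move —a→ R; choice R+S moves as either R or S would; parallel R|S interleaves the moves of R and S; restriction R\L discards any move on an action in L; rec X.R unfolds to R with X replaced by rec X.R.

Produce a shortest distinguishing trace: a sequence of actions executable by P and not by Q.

Reachable graph of P (2 states):
  u0 = rec X. b.(a.0)\{a} + a.X | ··a··> u0, ··b··> u1
  u1 = (a.0)\{a} | ·
Reachable graph of Q (2 states):
  v0 = rec X. c.(a.0)\{a} + a.X | ··a··> v0, ··c··> v1
  v1 = (a.0)\{a} | ·
Executing b from P (initial set {u0}):
  after b @ step 1: {u1}
  P completes σ.
Executing b from Q (initial set {v0}):
  after b @ step 1: ∅ (Q stuck)

b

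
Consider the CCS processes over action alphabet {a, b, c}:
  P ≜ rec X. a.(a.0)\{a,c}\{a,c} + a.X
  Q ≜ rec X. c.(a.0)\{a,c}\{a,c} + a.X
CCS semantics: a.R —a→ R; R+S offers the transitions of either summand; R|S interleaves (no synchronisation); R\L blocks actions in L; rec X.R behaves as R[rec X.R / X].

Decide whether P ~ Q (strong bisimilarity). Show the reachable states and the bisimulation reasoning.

P's transition system — 2 states:
  m0 = rec X. a.(a.0)\{a,c}\{a,c} + a.X :: —a→ m0, —a→ m1
  m1 = (a.0)\{a,c}\{a,c} :: stopped
Q's transition system — 2 states:
  n0 = rec X. c.(a.0)\{a,c}\{a,c} + a.X :: —a→ n0, —c→ n1
  n1 = (a.0)\{a,c}\{a,c} :: stopped
Partition-refinement fixed point:
  B0 = {m0}
  B1 = {m1, n1}
  B2 = {n0}
m0 ∈ B0, n0 ∈ B2 → different blocks

NO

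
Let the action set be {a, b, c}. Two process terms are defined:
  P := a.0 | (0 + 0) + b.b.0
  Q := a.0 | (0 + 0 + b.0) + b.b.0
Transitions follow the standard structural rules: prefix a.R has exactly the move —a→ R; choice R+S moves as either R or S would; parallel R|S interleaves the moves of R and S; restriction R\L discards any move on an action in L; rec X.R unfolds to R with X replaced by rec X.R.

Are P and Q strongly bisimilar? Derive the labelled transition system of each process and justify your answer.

LTS(P): 4 reachable states
  p0 = a.0 | (0 + 0) + b.b.0 ⊢ -a-> p1, -b-> p2
  p1 = 0 | (0 + 0) ⊢ ∅
  p2 = b.0 ⊢ -b-> p3
  p3 = 0 ⊢ ∅
LTS(Q): 6 reachable states
  q0 = a.0 | (0 + 0 + b.0) + b.b.0 ⊢ -a-> q1, -b-> q2, -b-> q3
  q1 = 0 | (0 + 0 + b.0) ⊢ -b-> q4
  q2 = a.0 | 0 ⊢ -a-> q4
  q3 = b.0 ⊢ -b-> q5
  q4 = 0 | 0 ⊢ ∅
  q5 = 0 ⊢ ∅
Coarsest stable partition (strong bisimilarity classes):
  B0 = {p0}
  B1 = {p1, p3, q4, q5}
  B2 = {p2, q1, q3}
  B3 = {q0}
  B4 = {q2}
p0 ∈ B0, q0 ∈ B3 → different blocks

P ≁ Q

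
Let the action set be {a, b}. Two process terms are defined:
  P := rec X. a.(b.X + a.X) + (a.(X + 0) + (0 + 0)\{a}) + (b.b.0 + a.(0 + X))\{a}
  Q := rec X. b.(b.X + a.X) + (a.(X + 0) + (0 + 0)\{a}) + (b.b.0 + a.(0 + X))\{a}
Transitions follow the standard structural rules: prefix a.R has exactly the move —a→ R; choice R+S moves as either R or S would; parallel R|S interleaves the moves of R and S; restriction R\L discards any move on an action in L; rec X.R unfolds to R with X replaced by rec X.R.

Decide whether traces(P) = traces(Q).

P's transition system — 5 states:
  s0 = rec X. a.(b.X + a.X) + (a.(X + 0) + (0 + 0)\{a}) + (b.b.0 + a.(0 + X))\{a} :: -a-> s1, -a-> s2, -b-> s3
  s1 = (rec X. a.(b.X + a.X) + (a.(X + 0) + (0 + 0)\{a}) + (b.b.0 + a.(0 + X))\{a}) + 0 :: -a-> s1, -a-> s2, -b-> s3
  s2 = b.(rec X. a.(b.X + a.X) + (a.(X + 0) + (0 + 0)\{a}) + (b.b.0 + a.(0 + X))\{a}) + a.(rec X. a.(b.X + a.X) + (a.(X + 0) + (0 + 0)\{a}) + (b.b.0 + a.(0 + X))\{a}) :: -a-> s0, -b-> s0
  s3 = (b.0)\{a} :: -b-> s4
  s4 = 0\{a} :: (no moves)
Q's transition system — 5 states:
  t0 = rec X. b.(b.X + a.X) + (a.(X + 0) + (0 + 0)\{a}) + (b.b.0 + a.(0 + X))\{a} :: -a-> t1, -b-> t2, -b-> t3
  t1 = (rec X. b.(b.X + a.X) + (a.(X + 0) + (0 + 0)\{a}) + (b.b.0 + a.(0 + X))\{a}) + 0 :: -a-> t1, -b-> t2, -b-> t3
  t2 = (b.0)\{a} :: -b-> t4
  t3 = b.(rec X. b.(b.X + a.X) + (a.(X + 0) + (0 + 0)\{a}) + (b.b.0 + a.(0 + X))\{a}) + a.(rec X. b.(b.X + a.X) + (a.(X + 0) + (0 + 0)\{a}) + (b.b.0 + a.(0 + X))\{a}) :: -a-> t0, -b-> t0
  t4 = 0\{a} :: (no moves)
Trace ⟨ba⟩ through Q, begin at {t0}:
  step 1 (b): {t2, t3}
  step 2 (a): {t0}
  ✓ Q
Trace ⟨ba⟩ through P, begin at {s0}:
  step 1 (b): {s3}
  step 2 (a): ∅ (P stuck)

trace-distinct — witness ⟨ba⟩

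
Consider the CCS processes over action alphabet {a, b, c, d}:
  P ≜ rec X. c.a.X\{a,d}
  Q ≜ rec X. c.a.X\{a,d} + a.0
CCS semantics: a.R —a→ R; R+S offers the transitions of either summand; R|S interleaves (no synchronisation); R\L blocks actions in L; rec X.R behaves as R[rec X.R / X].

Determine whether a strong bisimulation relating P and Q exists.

P ≁ Q

P's transition system — 4 states:
  u0 = rec X. c.a.X\{a,d} :: --c--▸ u1
  u1 = a.(rec X. c.a.X\{a,d})\{a,d} :: --a--▸ u2
  u2 = (rec X. c.a.X\{a,d})\{a,d} :: --c--▸ u3
  u3 = (a.(rec X. c.a.X\{a,d})\{a,d})\{a,d} :: ∅
Q's transition system — 5 states:
  v0 = rec X. c.a.X\{a,d} + a.0 :: --a--▸ v1, --c--▸ v2
  v1 = 0 :: ∅
  v2 = a.(rec X. c.a.X\{a,d} + a.0)\{a,d} :: --a--▸ v3
  v3 = (rec X. c.a.X\{a,d} + a.0)\{a,d} :: --c--▸ v4
  v4 = (a.(rec X. c.a.X\{a,d} + a.0)\{a,d})\{a,d} :: ∅
Coarsest stable partition (strong bisimilarity classes):
  B0 = {u0}
  B1 = {u1, v2}
  B2 = {u2, v3}
  B3 = {u3, v1, v4}
  B4 = {v0}
u0 ∈ B0, v0 ∈ B4 → different blocks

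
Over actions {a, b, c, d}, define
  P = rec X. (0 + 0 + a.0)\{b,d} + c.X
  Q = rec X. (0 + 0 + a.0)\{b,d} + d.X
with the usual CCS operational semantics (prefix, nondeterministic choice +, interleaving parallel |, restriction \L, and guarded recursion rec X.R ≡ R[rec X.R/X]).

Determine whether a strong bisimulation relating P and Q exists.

not bisimilar

LTS(P): 2 reachable states
  u0 = rec X. (0 + 0 + a.0)\{b,d} + c.X ⊢ --a--▸ u1, --c--▸ u0
  u1 = 0\{b,d} ⊢ deadlocked
LTS(Q): 2 reachable states
  v0 = rec X. (0 + 0 + a.0)\{b,d} + d.X ⊢ --a--▸ v1, --d--▸ v0
  v1 = 0\{b,d} ⊢ deadlocked
Partition-refinement fixed point:
  B0 = {u0}
  B1 = {u1, v1}
  B2 = {v0}
u0 ∈ B0, v0 ∈ B2 → different blocks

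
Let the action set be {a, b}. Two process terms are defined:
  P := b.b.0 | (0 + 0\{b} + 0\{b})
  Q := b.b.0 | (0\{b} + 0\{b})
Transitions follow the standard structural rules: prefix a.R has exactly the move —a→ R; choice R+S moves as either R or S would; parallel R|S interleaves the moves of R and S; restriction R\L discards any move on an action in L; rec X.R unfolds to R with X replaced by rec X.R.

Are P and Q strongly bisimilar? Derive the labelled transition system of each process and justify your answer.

Reachable graph of P (3 states):
  p0 = b.b.0 | (0 + 0\{b} + 0\{b}) :: —b→ p1
  p1 = b.0 | (0 + 0\{b} + 0\{b}) :: —b→ p2
  p2 = 0 | (0 + 0\{b} + 0\{b}) :: ·
Reachable graph of Q (3 states):
  q0 = b.b.0 | (0\{b} + 0\{b}) :: —b→ q1
  q1 = b.0 | (0\{b} + 0\{b}) :: —b→ q2
  q2 = 0 | (0\{b} + 0\{b}) :: ·
Coarsest stable partition (strong bisimilarity classes):
  B0 = {p0, q0}
  B1 = {p1, q1}
  B2 = {p2, q2}
p0 ∈ B0, q0 ∈ B0 → same block

YES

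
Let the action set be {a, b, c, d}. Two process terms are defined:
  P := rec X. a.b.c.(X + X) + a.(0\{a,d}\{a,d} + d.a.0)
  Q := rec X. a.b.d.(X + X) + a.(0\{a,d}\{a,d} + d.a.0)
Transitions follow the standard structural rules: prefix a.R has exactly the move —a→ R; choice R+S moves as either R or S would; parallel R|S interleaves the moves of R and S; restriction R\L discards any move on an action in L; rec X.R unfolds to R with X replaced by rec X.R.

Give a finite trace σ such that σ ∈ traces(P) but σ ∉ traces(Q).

Reachable graph of P (7 states):
  u0 = rec X. a.b.c.(X + X) + a.(0\{a,d}\{a,d} + d.a.0) has moves -a-> u1, -a-> u2
  u1 = 0\{a,d}\{a,d} + d.a.0 has moves -d-> u3
  u2 = b.c.((rec X. a.b.c.(X + X) + a.(0\{a,d}\{a,d} + d.a.0)) + (rec X. a.b.c.(X + X) + a.(0\{a,d}\{a,d} + d.a.0))) has moves -b-> u4
  u3 = a.0 has moves -a-> u5
  u4 = c.((rec X. a.b.c.(X + X) + a.(0\{a,d}\{a,d} + d.a.0)) + (rec X. a.b.c.(X + X) + a.(0\{a,d}\{a,d} + d.a.0))) has moves -c-> u6
  u5 = 0 has moves deadlocked
  u6 = (rec X. a.b.c.(X + X) + a.(0\{a,d}\{a,d} + d.a.0)) + (rec X. a.b.c.(X + X) + a.(0\{a,d}\{a,d} + d.a.0)) has moves -a-> u1, -a-> u2
Reachable graph of Q (7 states):
  v0 = rec X. a.b.d.(X + X) + a.(0\{a,d}\{a,d} + d.a.0) has moves -a-> v1, -a-> v2
  v1 = 0\{a,d}\{a,d} + d.a.0 has moves -d-> v3
  v2 = b.d.((rec X. a.b.d.(X + X) + a.(0\{a,d}\{a,d} + d.a.0)) + (rec X. a.b.d.(X + X) + a.(0\{a,d}\{a,d} + d.a.0))) has moves -b-> v4
  v3 = a.0 has moves -a-> v5
  v4 = d.((rec X. a.b.d.(X + X) + a.(0\{a,d}\{a,d} + d.a.0)) + (rec X. a.b.d.(X + X) + a.(0\{a,d}\{a,d} + d.a.0))) has moves -d-> v6
  v5 = 0 has moves deadlocked
  v6 = (rec X. a.b.d.(X + X) + a.(0\{a,d}\{a,d} + d.a.0)) + (rec X. a.b.d.(X + X) + a.(0\{a,d}\{a,d} + d.a.0)) has moves -a-> v1, -a-> v2
Trace ⟨abc⟩ through P, begin at {u0}:
  step 1 (a): {u1, u2}
  step 2 (b): {u4}
  step 3 (c): {u6}
  P completes σ.
Trace ⟨abc⟩ through Q, begin at {v0}:
  step 1 (a): {v1, v2}
  step 2 (b): {v4}
  step 3 (c): ∅  — Q cannot continue

abc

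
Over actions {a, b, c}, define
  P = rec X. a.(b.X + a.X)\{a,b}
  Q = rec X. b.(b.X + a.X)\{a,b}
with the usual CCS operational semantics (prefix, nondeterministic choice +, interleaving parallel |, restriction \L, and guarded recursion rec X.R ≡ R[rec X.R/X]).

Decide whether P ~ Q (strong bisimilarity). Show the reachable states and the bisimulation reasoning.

not bisimilar

LTS(P): 2 reachable states
  s0 = rec X. a.(b.X + a.X)\{a,b} → ··a··> s1
  s1 = (b.(rec X. a.(b.X + a.X)\{a,b}) + a.(rec X. a.(b.X + a.X)\{a,b}))\{a,b} → ·
LTS(Q): 2 reachable states
  t0 = rec X. b.(b.X + a.X)\{a,b} → ··b··> t1
  t1 = (b.(rec X. b.(b.X + a.X)\{a,b}) + a.(rec X. b.(b.X + a.X)\{a,b}))\{a,b} → ·
Partition-refinement fixed point:
  B0 = {s0}
  B1 = {s1, t1}
  B2 = {t0}
s0 ∈ B0, t0 ∈ B2 → different blocks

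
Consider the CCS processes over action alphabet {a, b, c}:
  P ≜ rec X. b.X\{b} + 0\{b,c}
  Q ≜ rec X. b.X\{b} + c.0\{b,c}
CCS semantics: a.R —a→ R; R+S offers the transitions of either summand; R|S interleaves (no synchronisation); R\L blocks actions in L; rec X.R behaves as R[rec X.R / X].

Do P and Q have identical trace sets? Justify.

traces(P) ≠ traces(Q) — witness ⟨c⟩

P's transition system — 2 states:
  s0 = rec X. b.X\{b} + 0\{b,c} → --b--▸ s1
  s1 = (rec X. b.X\{b} + 0\{b,c})\{b} → ∅
Q's transition system — 4 states:
  t0 = rec X. b.X\{b} + c.0\{b,c} → --b--▸ t1, --c--▸ t2
  t1 = (rec X. b.X\{b} + c.0\{b,c})\{b} → --c--▸ t3
  t2 = 0\{b,c} → ∅
  t3 = 0\{b,c}\{b} → ∅
Executing c from Q (initial set {t0}):
  step 1 (c): {t2}
  ✓ Q
Executing c from P (initial set {s0}):
  step 1 (c): no successor for P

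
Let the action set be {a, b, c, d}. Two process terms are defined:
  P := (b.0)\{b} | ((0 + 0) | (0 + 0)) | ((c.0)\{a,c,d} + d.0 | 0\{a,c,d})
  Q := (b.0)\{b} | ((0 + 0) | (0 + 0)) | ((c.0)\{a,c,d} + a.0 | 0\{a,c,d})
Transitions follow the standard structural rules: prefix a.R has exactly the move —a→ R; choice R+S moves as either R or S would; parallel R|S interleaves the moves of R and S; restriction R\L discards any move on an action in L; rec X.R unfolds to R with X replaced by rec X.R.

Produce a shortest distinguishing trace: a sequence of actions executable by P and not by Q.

d

LTS(P): 2 reachable states
  p0 = (b.0)\{b} | ((0 + 0) | (0 + 0)) | ((c.0)\{a,c,d} + d.0 | 0\{a,c,d}) :: —d→ p1
  p1 = (b.0)\{b} | ((0 + 0) | (0 + 0)) | (0 | 0\{a,c,d}) :: (no moves)
LTS(Q): 2 reachable states
  q0 = (b.0)\{b} | ((0 + 0) | (0 + 0)) | ((c.0)\{a,c,d} + a.0 | 0\{a,c,d}) :: —a→ q1
  q1 = (b.0)\{b} | ((0 + 0) | (0 + 0)) | (0 | 0\{a,c,d}) :: (no moves)
Trace ⟨d⟩ through P, begin at {p0}:
  after d @ step 1: {p1}
  — P admits the full trace.
Trace ⟨d⟩ through Q, begin at {q0}:
  after d @ step 1: ∅ (Q stuck)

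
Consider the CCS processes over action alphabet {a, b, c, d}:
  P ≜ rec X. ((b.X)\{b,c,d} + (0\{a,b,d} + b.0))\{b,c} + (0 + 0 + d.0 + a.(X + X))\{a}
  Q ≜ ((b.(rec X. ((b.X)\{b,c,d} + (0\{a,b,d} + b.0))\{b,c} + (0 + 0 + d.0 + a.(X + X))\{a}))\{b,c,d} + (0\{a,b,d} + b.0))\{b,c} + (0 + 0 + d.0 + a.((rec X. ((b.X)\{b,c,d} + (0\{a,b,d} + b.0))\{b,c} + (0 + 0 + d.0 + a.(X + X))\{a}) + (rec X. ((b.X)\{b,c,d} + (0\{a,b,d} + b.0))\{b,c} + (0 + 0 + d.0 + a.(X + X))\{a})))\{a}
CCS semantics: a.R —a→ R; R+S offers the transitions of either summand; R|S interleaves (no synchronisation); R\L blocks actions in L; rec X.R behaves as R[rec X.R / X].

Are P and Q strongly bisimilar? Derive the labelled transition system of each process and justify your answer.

P ~ Q

LTS(P): 2 reachable states
  s0 = rec X. ((b.X)\{b,c,d} + (0\{a,b,d} + b.0))\{b,c} + (0 + 0 + d.0 + a.(X + X))\{a} | =d=> s1
  s1 = 0\{a} | stopped
LTS(Q): 2 reachable states
  t0 = ((b.(rec X. ((b.X)\{b,c,d} + (0\{a,b,d} + b.0))\{b,c} + (0 + 0 + d.0 + a.(X + X))\{a}))\{b,c,d} + (0\{a,b,d} + b.0))\{b,c} + (0 + 0 + d.0 + a.((rec X. ((b.X)\{b,c,d} + (0\{a,b,d} + b.0))\{b,c} + (0 + 0 + d.0 + a.(X + X))\{a}) + (rec X. ((b.X)\{b,c,d} + (0\{a,b,d} + b.0))\{b,c} + (0 + 0 + d.0 + a.(X + X))\{a})))\{a} | =d=> t1
  t1 = 0\{a} | stopped
Partition-refinement fixed point:
  B0 = {s0, t0}
  B1 = {s1, t1}
s0 ∈ B0, t0 ∈ B0 → same block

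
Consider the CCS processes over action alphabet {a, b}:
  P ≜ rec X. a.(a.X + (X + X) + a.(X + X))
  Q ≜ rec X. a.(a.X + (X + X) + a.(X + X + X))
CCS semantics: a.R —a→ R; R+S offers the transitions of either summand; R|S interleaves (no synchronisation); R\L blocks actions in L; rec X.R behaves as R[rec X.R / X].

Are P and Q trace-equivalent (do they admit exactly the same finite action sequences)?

P's transition system — 3 states:
  u0 = rec X. a.(a.X + (X + X) + a.(X + X)) | -a-> u1
  u1 = a.(rec X. a.(a.X + (X + X) + a.(X + X))) + ((rec X. a.(a.X + (X + X) + a.(X + X))) + (rec X. a.(a.X + (X + X) + a.(X + X)))) + a.((rec X. a.(a.X + (X + X) + a.(X + X))) + (rec X. a.(a.X + (X + X) + a.(X + X)))) | -a-> u0, -a-> u1, -a-> u2
  u2 = (rec X. a.(a.X + (X + X) + a.(X + X))) + (rec X. a.(a.X + (X + X) + a.(X + X))) | -a-> u1
Q's transition system — 3 states:
  v0 = rec X. a.(a.X + (X + X) + a.(X + X + X)) | -a-> v1
  v1 = a.(rec X. a.(a.X + (X + X) + a.(X + X + X))) + ((rec X. a.(a.X + (X + X) + a.(X + X + X))) + (rec X. a.(a.X + (X + X) + a.(X + X + X)))) + a.((rec X. a.(a.X + (X + X) + a.(X + X + X))) + (rec X. a.(a.X + (X + X) + a.(X + X + X))) + (rec X. a.(a.X + (X + X) + a.(X + X + X)))) | -a-> v0, -a-> v1, -a-> v2
  v2 = (rec X. a.(a.X + (X + X) + a.(X + X + X))) + (rec X. a.(a.X + (X + X) + a.(X + X + X))) + (rec X. a.(a.X + (X + X) + a.(X + X + X))) | -a-> v1
Partition-refinement fixed point:
  B0 = {u0, u1, u2, v0, v1, v2}
u0 ∈ B0, v0 ∈ B0 → same block
Bisimilar ⇒ trace-equivalent.

YES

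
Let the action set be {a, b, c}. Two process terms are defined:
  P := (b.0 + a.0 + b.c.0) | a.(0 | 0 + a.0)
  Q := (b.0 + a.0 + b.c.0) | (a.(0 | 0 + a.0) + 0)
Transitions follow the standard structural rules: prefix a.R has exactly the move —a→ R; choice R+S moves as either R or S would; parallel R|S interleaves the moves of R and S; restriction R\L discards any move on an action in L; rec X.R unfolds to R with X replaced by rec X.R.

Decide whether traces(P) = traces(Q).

LTS(P): 9 reachable states
  u0 = (b.0 + a.0 + b.c.0) | a.(0 | 0 + a.0) ⊢ —a→ u1, —a→ u2, —b→ u2, —b→ u3
  u1 = (b.0 + a.0 + b.c.0) | (0 | 0 + a.0) ⊢ —a→ u4, —a→ u5, —b→ u5, —b→ u6
  u2 = 0 | a.(0 | 0 + a.0) ⊢ —a→ u5
  u3 = c.0 | a.(0 | 0 + a.0) ⊢ —a→ u6, —c→ u2
  u4 = (b.0 + a.0 + b.c.0) | 0 ⊢ —a→ u7, —b→ u7, —b→ u8
  u5 = 0 | (0 | 0 + a.0) ⊢ —a→ u7
  u6 = c.0 | (0 | 0 + a.0) ⊢ —a→ u8, —c→ u5
  u7 = 0 | 0 ⊢ (no moves)
  u8 = c.0 | 0 ⊢ —c→ u7
LTS(Q): 9 reachable states
  v0 = (b.0 + a.0 + b.c.0) | (a.(0 | 0 + a.0) + 0) ⊢ —a→ v1, —a→ v2, —b→ v2, —b→ v3
  v1 = (b.0 + a.0 + b.c.0) | (0 | 0 + a.0) ⊢ —a→ v4, —a→ v5, —b→ v5, —b→ v6
  v2 = 0 | (a.(0 | 0 + a.0) + 0) ⊢ —a→ v5
  v3 = c.0 | (a.(0 | 0 + a.0) + 0) ⊢ —a→ v6, —c→ v2
  v4 = (b.0 + a.0 + b.c.0) | 0 ⊢ —a→ v7, —b→ v7, —b→ v8
  v5 = 0 | (0 | 0 + a.0) ⊢ —a→ v7
  v6 = c.0 | (0 | 0 + a.0) ⊢ —a→ v8, —c→ v5
  v7 = 0 | 0 ⊢ (no moves)
  v8 = c.0 | 0 ⊢ —c→ v7
Bisimilarity quotient blocks:
  B0 = {u0, v0}
  B1 = {u3, v3}
  B2 = {u6, v6}
  B3 = {u5, v5}
  B4 = {u7, v7}
  B5 = {u8, v8}
  B6 = {u2, v2}
  B7 = {u1, v1}
  B8 = {u4, v4}
u0 ∈ B0, v0 ∈ B0 → same block
Bisimilar ⇒ trace-equivalent.

traces(P) = traces(Q)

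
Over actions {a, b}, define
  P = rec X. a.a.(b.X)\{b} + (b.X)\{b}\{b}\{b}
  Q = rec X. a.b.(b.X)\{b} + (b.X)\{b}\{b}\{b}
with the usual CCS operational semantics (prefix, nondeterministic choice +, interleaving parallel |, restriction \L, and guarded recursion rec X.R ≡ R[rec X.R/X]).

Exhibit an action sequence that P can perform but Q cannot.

aa

Reachable graph of P (3 states):
  s0 = rec X. a.a.(b.X)\{b} + (b.X)\{b}\{b}\{b} | -a-> s1
  s1 = a.(b.(rec X. a.a.(b.X)\{b} + (b.X)\{b}\{b}\{b}))\{b} | -a-> s2
  s2 = (b.(rec X. a.a.(b.X)\{b} + (b.X)\{b}\{b}\{b}))\{b} | ·
Reachable graph of Q (3 states):
  t0 = rec X. a.b.(b.X)\{b} + (b.X)\{b}\{b}\{b} | -a-> t1
  t1 = b.(b.(rec X. a.b.(b.X)\{b} + (b.X)\{b}\{b}\{b}))\{b} | -b-> t2
  t2 = (b.(rec X. a.b.(b.X)\{b} + (b.X)\{b}\{b}\{b}))\{b} | ·
Trace ⟨aa⟩ through P, begin at {s0}:
  step 1 (a): {s1}
  step 2 (a): {s2}
  ✓ P
Trace ⟨aa⟩ through Q, begin at {t0}:
  step 1 (a): {t1}
  step 2 (a): ∅  — Q cannot continue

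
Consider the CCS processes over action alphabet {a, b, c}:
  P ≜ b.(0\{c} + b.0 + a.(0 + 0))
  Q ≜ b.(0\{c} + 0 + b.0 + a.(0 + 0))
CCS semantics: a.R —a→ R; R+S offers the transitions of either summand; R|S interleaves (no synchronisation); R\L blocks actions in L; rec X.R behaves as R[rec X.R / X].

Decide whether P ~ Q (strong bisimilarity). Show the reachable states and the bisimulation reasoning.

LTS(P): 4 reachable states
  s0 = b.(0\{c} + b.0 + a.(0 + 0)) ⊢ -b-> s1
  s1 = 0\{c} + b.0 + a.(0 + 0) ⊢ -a-> s2, -b-> s3
  s2 = 0 + 0 ⊢ (no moves)
  s3 = 0 ⊢ (no moves)
LTS(Q): 4 reachable states
  t0 = b.(0\{c} + 0 + b.0 + a.(0 + 0)) ⊢ -b-> t1
  t1 = 0\{c} + 0 + b.0 + a.(0 + 0) ⊢ -a-> t2, -b-> t3
  t2 = 0 + 0 ⊢ (no moves)
  t3 = 0 ⊢ (no moves)
Partition-refinement fixed point:
  B0 = {s0, t0}
  B1 = {s1, t1}
  B2 = {s2, s3, t2, t3}
s0 ∈ B0, t0 ∈ B0 → same block

bisimilar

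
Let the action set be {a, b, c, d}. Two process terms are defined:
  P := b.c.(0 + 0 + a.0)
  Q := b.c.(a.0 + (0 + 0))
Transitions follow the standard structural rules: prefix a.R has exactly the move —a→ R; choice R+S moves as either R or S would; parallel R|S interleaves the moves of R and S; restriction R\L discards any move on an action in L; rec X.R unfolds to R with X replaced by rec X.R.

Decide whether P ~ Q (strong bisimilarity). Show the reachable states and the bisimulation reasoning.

P's transition system — 4 states:
  u0 = b.c.(0 + 0 + a.0) :: =b=> u1
  u1 = c.(0 + 0 + a.0) :: =c=> u2
  u2 = 0 + 0 + a.0 :: =a=> u3
  u3 = 0 :: (no moves)
Q's transition system — 4 states:
  v0 = b.c.(a.0 + (0 + 0)) :: =b=> v1
  v1 = c.(a.0 + (0 + 0)) :: =c=> v2
  v2 = a.0 + (0 + 0) :: =a=> v3
  v3 = 0 :: (no moves)
Partition-refinement fixed point:
  B0 = {u0, v0}
  B1 = {u1, v1}
  B2 = {u2, v2}
  B3 = {u3, v3}
u0 ∈ B0, v0 ∈ B0 → same block

YES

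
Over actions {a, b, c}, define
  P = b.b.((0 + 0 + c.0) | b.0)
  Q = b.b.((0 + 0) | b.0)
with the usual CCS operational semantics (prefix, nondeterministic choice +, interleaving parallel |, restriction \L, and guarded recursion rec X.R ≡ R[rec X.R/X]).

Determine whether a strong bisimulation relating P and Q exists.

P's transition system — 6 states:
  s0 = b.b.((0 + 0 + c.0) | b.0) | ··b··> s1
  s1 = b.((0 + 0 + c.0) | b.0) | ··b··> s2
  s2 = (0 + 0 + c.0) | b.0 | ··b··> s3, ··c··> s4
  s3 = (0 + 0 + c.0) | 0 | ··c··> s5
  s4 = 0 | b.0 | ··b··> s5
  s5 = 0 | 0 | ·
Q's transition system — 4 states:
  t0 = b.b.((0 + 0) | b.0) | ··b··> t1
  t1 = b.((0 + 0) | b.0) | ··b··> t2
  t2 = (0 + 0) | b.0 | ··b··> t3
  t3 = (0 + 0) | 0 | ·
Partition-refinement fixed point:
  B0 = {s0}
  B1 = {s1}
  B2 = {s2}
  B3 = {s4, t2}
  B4 = {s5, t3}
  B5 = {s3}
  B6 = {t0}
  B7 = {t1}
s0 ∈ B0, t0 ∈ B6 → different blocks

NO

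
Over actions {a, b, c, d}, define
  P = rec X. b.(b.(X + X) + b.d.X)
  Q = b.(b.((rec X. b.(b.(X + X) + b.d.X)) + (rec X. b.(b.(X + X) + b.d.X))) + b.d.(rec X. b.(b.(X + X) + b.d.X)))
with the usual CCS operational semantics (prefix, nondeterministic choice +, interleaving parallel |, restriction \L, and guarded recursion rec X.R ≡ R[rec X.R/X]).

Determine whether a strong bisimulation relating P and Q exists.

LTS(P): 4 reachable states
  u0 = rec X. b.(b.(X + X) + b.d.X) | ··b··> u1
  u1 = b.((rec X. b.(b.(X + X) + b.d.X)) + (rec X. b.(b.(X + X) + b.d.X))) + b.d.(rec X. b.(b.(X + X) + b.d.X)) | ··b··> u2, ··b··> u3
  u2 = (rec X. b.(b.(X + X) + b.d.X)) + (rec X. b.(b.(X + X) + b.d.X)) | ··b··> u1
  u3 = d.(rec X. b.(b.(X + X) + b.d.X)) | ··d··> u0
LTS(Q): 5 reachable states
  v0 = b.(b.((rec X. b.(b.(X + X) + b.d.X)) + (rec X. b.(b.(X + X) + b.d.X))) + b.d.(rec X. b.(b.(X + X) + b.d.X))) | ··b··> v1
  v1 = b.((rec X. b.(b.(X + X) + b.d.X)) + (rec X. b.(b.(X + X) + b.d.X))) + b.d.(rec X. b.(b.(X + X) + b.d.X)) | ··b··> v2, ··b··> v3
  v2 = (rec X. b.(b.(X + X) + b.d.X)) + (rec X. b.(b.(X + X) + b.d.X)) | ··b··> v1
  v3 = d.(rec X. b.(b.(X + X) + b.d.X)) | ··d··> v4
  v4 = rec X. b.(b.(X + X) + b.d.X) | ··b··> v1
Partition-refinement fixed point:
  B0 = {u0, u2, v0, v2, v4}
  B1 = {u1, v1}
  B2 = {u3, v3}
u0 ∈ B0, v0 ∈ B0 → same block

bisimilar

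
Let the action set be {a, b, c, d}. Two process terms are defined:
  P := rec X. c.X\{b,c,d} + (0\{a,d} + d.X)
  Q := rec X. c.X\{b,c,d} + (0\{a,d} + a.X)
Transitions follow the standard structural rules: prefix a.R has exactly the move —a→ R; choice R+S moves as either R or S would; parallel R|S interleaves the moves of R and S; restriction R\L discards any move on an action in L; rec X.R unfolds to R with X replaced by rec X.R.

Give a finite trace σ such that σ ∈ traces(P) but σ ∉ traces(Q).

Reachable graph of P (2 states):
  p0 = rec X. c.X\{b,c,d} + (0\{a,d} + d.X) :: —c→ p1, —d→ p0
  p1 = (rec X. c.X\{b,c,d} + (0\{a,d} + d.X))\{b,c,d} :: stopped
Reachable graph of Q (2 states):
  q0 = rec X. c.X\{b,c,d} + (0\{a,d} + a.X) :: —a→ q0, —c→ q1
  q1 = (rec X. c.X\{b,c,d} + (0\{a,d} + a.X))\{b,c,d} :: —a→ q1
Run σ = ⟨d⟩ on P: start {p0}
  after d @ step 1: {p0}
  ✓ P
Run σ = ⟨d⟩ on Q: start {q0}
  after d @ step 1: ∅ (Q stuck)

d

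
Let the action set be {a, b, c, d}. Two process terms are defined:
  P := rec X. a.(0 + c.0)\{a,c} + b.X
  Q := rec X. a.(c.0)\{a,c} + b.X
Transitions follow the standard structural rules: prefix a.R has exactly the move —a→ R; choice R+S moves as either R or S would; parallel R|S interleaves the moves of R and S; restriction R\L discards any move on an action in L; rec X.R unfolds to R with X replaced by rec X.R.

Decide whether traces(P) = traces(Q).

YES

LTS(P): 2 reachable states
  m0 = rec X. a.(0 + c.0)\{a,c} + b.X has moves --a--▸ m1, --b--▸ m0
  m1 = (0 + c.0)\{a,c} has moves ∅
LTS(Q): 2 reachable states
  n0 = rec X. a.(c.0)\{a,c} + b.X has moves --a--▸ n1, --b--▸ n0
  n1 = (c.0)\{a,c} has moves ∅
Coarsest stable partition (strong bisimilarity classes):
  B0 = {m0, n0}
  B1 = {m1, n1}
m0 ∈ B0, n0 ∈ B0 → same block
Bisimilar ⇒ trace-equivalent.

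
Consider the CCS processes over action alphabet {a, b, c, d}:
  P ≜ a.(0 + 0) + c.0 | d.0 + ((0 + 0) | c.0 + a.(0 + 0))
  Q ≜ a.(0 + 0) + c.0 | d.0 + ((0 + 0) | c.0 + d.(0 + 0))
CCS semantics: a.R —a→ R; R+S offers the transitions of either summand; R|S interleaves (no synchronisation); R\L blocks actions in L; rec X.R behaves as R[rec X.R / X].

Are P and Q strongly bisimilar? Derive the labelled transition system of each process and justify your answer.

LTS(P): 6 reachable states
  s0 = a.(0 + 0) + c.0 | d.0 + ((0 + 0) | c.0 + a.(0 + 0)) has moves --a--▸ s1, --c--▸ s2, --c--▸ s3, --d--▸ s4
  s1 = 0 + 0 has moves (no moves)
  s2 = (0 + 0) | 0 has moves (no moves)
  s3 = 0 | d.0 has moves --d--▸ s5
  s4 = c.0 | 0 has moves --c--▸ s5
  s5 = 0 | 0 has moves (no moves)
LTS(Q): 6 reachable states
  t0 = a.(0 + 0) + c.0 | d.0 + ((0 + 0) | c.0 + d.(0 + 0)) has moves --a--▸ t1, --c--▸ t2, --c--▸ t3, --d--▸ t1, --d--▸ t4
  t1 = 0 + 0 has moves (no moves)
  t2 = (0 + 0) | 0 has moves (no moves)
  t3 = 0 | d.0 has moves --d--▸ t5
  t4 = c.0 | 0 has moves --c--▸ t5
  t5 = 0 | 0 has moves (no moves)
Coarsest stable partition (strong bisimilarity classes):
  B0 = {s0}
  B1 = {s4, t4}
  B2 = {s1, s2, s5, t1, t2, t5}
  B3 = {s3, t3}
  B4 = {t0}
s0 ∈ B0, t0 ∈ B4 → different blocks

not bisimilar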